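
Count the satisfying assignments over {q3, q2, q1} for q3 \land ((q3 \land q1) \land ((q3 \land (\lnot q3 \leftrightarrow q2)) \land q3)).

Initial set: {(q3 \land ((q3 \land q1) \land ((q3 \land (\lnot q3 \leftrightarrow q2)) \land q3)))}.
(q3 \land ((q3 \land q1) \land ((q3 \land (\lnot q3 \leftrightarrow q2)) \land q3))): α-rule — add q3, ((q3 \land q1) \land ((q3 \land (\lnot q3 \leftrightarrow q2)) \land q3)).
((q3 \land q1) \land ((q3 \land (\lnot q3 \leftrightarrow q2)) \land q3)): α-rule — add (q3 \land q1), ((q3 \land (\lnot q3 \leftrightarrow q2)) \land q3).
(q3 \land q1): α-rule — add q3, q1.
((q3 \land (\lnot q3 \leftrightarrow q2)) \land q3): α-rule — add (q3 \land (\lnot q3 \leftrightarrow q2)), q3.
(q3 \land (\lnot q3 \leftrightarrow q2)): α-rule — add q3, (\lnot q3 \leftrightarrow q2).
(\lnot q3 \leftrightarrow q2): β-rule — branch into \lnot q3, q2  //  \lnot \lnot q3, \lnot q2.
  branch 1 (add \lnot q3, q2):
    × closes — contains both q3 and \lnot q3.
  branch 2 (add \lnot \lnot q3, \lnot q2):
    ○ open, literals {q1=1, q2=0, q3=1}.
1 branch closed, 1 open.
Each open branch fixes some atoms; the unmentioned ones are free. Counting distinct full assignments: branch {q1=1, q2=0, q3=1} (none free) contributes 1 new. Total: 1.

1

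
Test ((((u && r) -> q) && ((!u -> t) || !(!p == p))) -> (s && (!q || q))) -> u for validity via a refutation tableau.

Assume the negation and expand:
Initial set: {!(((((u && r) -> q) && ((!u -> t) || !(!p == p))) -> (s && (!q || q))) -> u)}.
!(((((u && r) -> q) && ((!u -> t) || !(!p == p))) -> (s && (!q || q))) -> u): α-rule — add ((((u && r) -> q) && ((!u -> t) || !(!p == p))) -> (s && (!q || q))), !u.
((((u && r) -> q) && ((!u -> t) || !(!p == p))) -> (s && (!q || q))): β-rule — branch into !(((u && r) -> q) && ((!u -> t) || !(!p == p)))  //  (s && (!q || q)).
  branch 1 (add !(((u && r) -> q) && ((!u -> t) || !(!p == p)))):
    !(((u && r) -> q) && ((!u -> t) || !(!p == p))): β-rule — branch into !((u && r) -> q)  //  !((!u -> t) || !(!p == p)).
      branch 1.1 (add !((u && r) -> q)):
        !((u && r) -> q): α-rule — add (u && r), !q.
        (u && r): α-rule — add u, r.
        × closes — contains both u and !u.
      branch 1.2 (add !((!u -> t) || !(!p == p))):
        !((!u -> t) || !(!p == p)): α-rule — add !(!u -> t), !!(!p == p).
        !(!u -> t): α-rule — add !u, !t.
        !!(!p == p): β-rule — branch into !p, p  //  !!p, !p.
          branch 1.2.1 (add !p, p):
            × closes — contains both p and !p.
          branch 1.2.2 (add !!p, !p):
            × closes — contains both p and !p.
  branch 2 (add (s && (!q || q))):
    (s && (!q || q)): α-rule — add s, (!q || q).
    (!q || q): β-rule — branch into !q  //  q.
      branch 2.1 (add !q):
        ○ open, literals {q=F, s=T, u=F}.
      branch 2.2 (add q):
        ○ open, literals {q=T, s=T, u=F}.
3 branches closed, 2 open.
An open branch gives a countermodel: q=F, s=T, u=F (unmentioned atoms arbitrary); under it the original formula is false.

Not valid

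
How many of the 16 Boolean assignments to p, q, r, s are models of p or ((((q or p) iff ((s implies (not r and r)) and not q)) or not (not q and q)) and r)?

Initial set: {(p or ((((q or p) iff ((s implies (not r and r)) and not q)) or not (not q and q)) and r))}.
(p or ((((q or p) iff ((s implies (not r and r)) and not q)) or not (not q and q)) and r)): β-rule — branch into p  //  ((((q or p) iff ((s implies (not r and r)) and not q)) or not (not q and q)) and r).
  branch 1 (add p):
    ○ open, literals {p=1}.
  branch 2 (add ((((q or p) iff ((s implies (not r and r)) and not q)) or not (not q and q)) and r)):
    ((((q or p) iff ((s implies (not r and r)) and not q)) or not (not q and q)) and r): α-rule — add (((q or p) iff ((s implies (not r and r)) and not q)) or not (not q and q)), r.
    (((q or p) iff ((s implies (not r and r)) and not q)) or not (not q and q)): β-rule — branch into ((q or p) iff ((s implies (not r and r)) and not q))  //  not (not q and q).
      branch 2.1 (add ((q or p) iff ((s implies (not r and r)) and not q))):
        ((q or p) iff ((s implies (not r and r)) and not q)): β-rule — branch into (q or p), ((s implies (not r and r)) and not q)  //  not (q or p), not ((s implies (not r and r)) and not q).
          branch 2.1.1 (add (q or p), ((s implies (not r and r)) and not q)):
            ((s implies (not r and r)) and not q): α-rule — add (s implies (not r and r)), not q.
            (q or p): β-rule — branch into q  //  p.
              branch 2.1.1.1 (add q):
                × closes — contains both q and not q.
              branch 2.1.1.2 (add p):
                (s implies (not r and r)): β-rule — branch into not s  //  (not r and r).
                  branch 2.1.1.2.1 (add not s):
                    ○ open, literals {p=1, q=0, r=1, s=0}.
                  branch 2.1.1.2.2 (add (not r and r)):
                    (not r and r): α-rule — add not r, r.
                    × closes — contains both r and not r.
          branch 2.1.2 (add not (q or p), not ((s implies (not r and r)) and not q)):
            not (q or p): α-rule — add not q, not p.
            not ((s implies (not r and r)) and not q): β-rule — branch into not (s implies (not r and r))  //  not not q.
              branch 2.1.2.1 (add not (s implies (not r and r))):
                not (s implies (not r and r)): α-rule — add s, not (not r and r).
                not (not r and r): β-rule — branch into not not r  //  not r.
                  branch 2.1.2.1.1 (add not not r):
                    ○ open, literals {p=0, q=0, r=1, s=1}.
                  branch 2.1.2.1.2 (add not r):
                    × closes — contains both r and not r.
              branch 2.1.2.2 (add not not q):
                × closes — contains both q and not q.
      branch 2.2 (add not (not q and q)):
        not (not q and q): β-rule — branch into not not q  //  not q.
          branch 2.2.1 (add not not q):
            ○ open, literals {q=1, r=1}.
          branch 2.2.2 (add not q):
            ○ open, literals {q=0, r=1}.
4 branches closed, 5 open.
Each open branch fixes some atoms; the unmentioned ones are free. Counting distinct full assignments: branch {p=1} (q, r, s) contributes 8 new; branch {p=1, q=0, r=1, s=0} (none free) contributes 0 new; branch {p=0, q=0, r=1, s=1} (none free) contributes 1 new; branch {q=1, r=1} (p, s) contributes 2 new; branch {q=0, r=1} (p, s) contributes 1 new. Total: 12.

12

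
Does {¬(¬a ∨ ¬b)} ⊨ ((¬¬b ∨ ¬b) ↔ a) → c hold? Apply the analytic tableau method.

Initial set: {T ¬(¬a ∨ ¬b); F (((¬¬b ∨ ¬b) ↔ a) → c)}.
T ¬(¬a ∨ ¬b): α-rule — add F ¬a, F ¬b.
F (((¬¬b ∨ ¬b) ↔ a) → c): α-rule — add T ((¬¬b ∨ ¬b) ↔ a), F c.
T ((¬¬b ∨ ¬b) ↔ a): β-rule — branch into T (¬¬b ∨ ¬b), T a  //  F (¬¬b ∨ ¬b), F a.
  branch 1 (add T (¬¬b ∨ ¬b), T a):
    T (¬¬b ∨ ¬b): β-rule — branch into T ¬¬b  //  T ¬b.
      branch 1.1 (add T ¬¬b):
        T ¬¬b: drop double negation, giving T b.
        ○ open, literals {a=true, b=true, c=false}.
      branch 1.2 (add T ¬b):
        × closes — contains both b and ¬b.
  branch 2 (add F (¬¬b ∨ ¬b), F a):
    × closes — contains both a and ¬a.
2 branches closed, 1 open.
An open branch gives a countermodel: a=true, b=true, c=false (unmentioned atoms arbitrary); the premises hold there but the conclusion fails.

No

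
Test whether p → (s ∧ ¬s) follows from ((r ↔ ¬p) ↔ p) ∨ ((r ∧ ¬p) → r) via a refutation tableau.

Initial set: {(((r ↔ ¬p) ↔ p) ∨ ((r ∧ ¬p) → r)); ¬(p → (s ∧ ¬s))}.
¬(p → (s ∧ ¬s)): α-rule — add p, ¬(s ∧ ¬s).
(((r ↔ ¬p) ↔ p) ∨ ((r ∧ ¬p) → r)): β-rule — branch into ((r ↔ ¬p) ↔ p)  //  ((r ∧ ¬p) → r).
  branch 1 (add ((r ↔ ¬p) ↔ p)):
    ¬(s ∧ ¬s): β-rule — branch into ¬s  //  ¬¬s.
      branch 1.1 (add ¬s):
        ((r ↔ ¬p) ↔ p): β-rule — branch into (r ↔ ¬p), p  //  ¬(r ↔ ¬p), ¬p.
          branch 1.1.1 (add (r ↔ ¬p), p):
            (r ↔ ¬p): β-rule — branch into r, ¬p  //  ¬r, ¬¬p.
              branch 1.1.1.1 (add r, ¬p):
                × closes — contains both p and ¬p.
              branch 1.1.1.2 (add ¬r, ¬¬p):
                ○ open, literals {p=T, r=F, s=F}.
          branch 1.1.2 (add ¬(r ↔ ¬p), ¬p):
            × closes — contains both p and ¬p.
      branch 1.2 (add ¬¬s):
        ((r ↔ ¬p) ↔ p): β-rule — branch into (r ↔ ¬p), p  //  ¬(r ↔ ¬p), ¬p.
          branch 1.2.1 (add (r ↔ ¬p), p):
            (r ↔ ¬p): β-rule — branch into r, ¬p  //  ¬r, ¬¬p.
              branch 1.2.1.1 (add r, ¬p):
                × closes — contains both p and ¬p.
              branch 1.2.1.2 (add ¬r, ¬¬p):
                ○ open, literals {p=T, r=F, s=T}.
          branch 1.2.2 (add ¬(r ↔ ¬p), ¬p):
            × closes — contains both p and ¬p.
  branch 2 (add ((r ∧ ¬p) → r)):
    ¬(s ∧ ¬s): β-rule — branch into ¬s  //  ¬¬s.
      branch 2.1 (add ¬s):
        ((r ∧ ¬p) → r): β-rule — branch into ¬(r ∧ ¬p)  //  r.
          branch 2.1.1 (add ¬(r ∧ ¬p)):
            ¬(r ∧ ¬p): β-rule — branch into ¬r  //  ¬¬p.
              branch 2.1.1.1 (add ¬r):
                ○ open, literals {p=T, r=F, s=F}.
              branch 2.1.1.2 (add ¬¬p):
                ○ open, literals {p=T, s=F}.
          branch 2.1.2 (add r):
            ○ open, literals {p=T, r=T, s=F}.
      branch 2.2 (add ¬¬s):
        ((r ∧ ¬p) → r): β-rule — branch into ¬(r ∧ ¬p)  //  r.
          branch 2.2.1 (add ¬(r ∧ ¬p)):
            ¬(r ∧ ¬p): β-rule — branch into ¬r  //  ¬¬p.
              branch 2.2.1.1 (add ¬r):
                ○ open, literals {p=T, r=F, s=T}.
              branch 2.2.1.2 (add ¬¬p):
                ○ open, literals {p=T, s=T}.
          branch 2.2.2 (add r):
            ○ open, literals {p=T, r=T, s=T}.
4 branches closed, 8 open.
An open branch gives a countermodel: p=T, r=F, s=F (unmentioned atoms arbitrary); the premises hold there but the conclusion fails.

No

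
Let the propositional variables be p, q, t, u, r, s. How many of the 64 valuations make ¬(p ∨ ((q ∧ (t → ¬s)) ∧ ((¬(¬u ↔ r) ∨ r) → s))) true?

26

Initial set: {¬(p ∨ ((q ∧ (t → ¬s)) ∧ ((¬(¬u ↔ r) ∨ r) → s)))}.
¬(p ∨ ((q ∧ (t → ¬s)) ∧ ((¬(¬u ↔ r) ∨ r) → s))): α-rule — add ¬p, ¬((q ∧ (t → ¬s)) ∧ ((¬(¬u ↔ r) ∨ r) → s)).
¬((q ∧ (t → ¬s)) ∧ ((¬(¬u ↔ r) ∨ r) → s)): β-rule — branch into ¬(q ∧ (t → ¬s))  //  ¬((¬(¬u ↔ r) ∨ r) → s).
  branch 1 (add ¬(q ∧ (t → ¬s))):
    ¬(q ∧ (t → ¬s)): β-rule — branch into ¬q  //  ¬(t → ¬s).
      branch 1.1 (add ¬q):
        ○ open, literals {p=F, q=F}.
      branch 1.2 (add ¬(t → ¬s)):
        ¬(t → ¬s): α-rule — add t, ¬¬s.
        ○ open, literals {p=F, s=T, t=T}.
  branch 2 (add ¬((¬(¬u ↔ r) ∨ r) → s)):
    ¬((¬(¬u ↔ r) ∨ r) → s): α-rule — add (¬(¬u ↔ r) ∨ r), ¬s.
    (¬(¬u ↔ r) ∨ r): β-rule — branch into ¬(¬u ↔ r)  //  r.
      branch 2.1 (add ¬(¬u ↔ r)):
        ¬(¬u ↔ r): β-rule — branch into ¬u, ¬r  //  ¬¬u, r.
          branch 2.1.1 (add ¬u, ¬r):
            ○ open, literals {p=F, r=F, s=F, u=F}.
          branch 2.1.2 (add ¬¬u, r):
            ○ open, literals {p=F, r=T, s=F, u=T}.
      branch 2.2 (add r):
        ○ open, literals {p=F, r=T, s=F}.
0 branches closed, 5 open.
Each open branch fixes some atoms; the unmentioned ones are free. Counting distinct full assignments: branch {p=F, q=F} (t, u, r, s) contributes 16 new; branch {p=F, s=T, t=T} (q, u, r) contributes 4 new; branch {p=F, r=F, s=F, u=F} (q, t) contributes 2 new; branch {p=F, r=T, s=F, u=T} (q, t) contributes 2 new; branch {p=F, r=T, s=F} (q, t, u) contributes 2 new. Total: 26.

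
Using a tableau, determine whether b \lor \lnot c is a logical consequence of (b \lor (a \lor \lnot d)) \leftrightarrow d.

Initial set: {((b \lor (a \lor \lnot d)) \leftrightarrow d); \lnot (b \lor \lnot c)}.
\lnot (b \lor \lnot c): α-rule — add \lnot b, \lnot \lnot c.
((b \lor (a \lor \lnot d)) \leftrightarrow d): β-rule — branch into (b \lor (a \lor \lnot d)), d  //  \lnot (b \lor (a \lor \lnot d)), \lnot d.
  branch 1 (add (b \lor (a \lor \lnot d)), d):
    (b \lor (a \lor \lnot d)): β-rule — branch into b  //  (a \lor \lnot d).
      branch 1.1 (add b):
        × closes — contains both b and \lnot b.
      branch 1.2 (add (a \lor \lnot d)):
        (a \lor \lnot d): β-rule — branch into a  //  \lnot d.
          branch 1.2.1 (add a):
            ○ open, literals {a=1, b=0, c=1, d=1}.
          branch 1.2.2 (add \lnot d):
            × closes — contains both d and \lnot d.
  branch 2 (add \lnot (b \lor (a \lor \lnot d)), \lnot d):
    \lnot (b \lor (a \lor \lnot d)): α-rule — add \lnot b, \lnot (a \lor \lnot d).
    \lnot (a \lor \lnot d): α-rule — add \lnot a, \lnot \lnot d.
    × closes — contains both d and \lnot d.
3 branches closed, 1 open.
An open branch gives a countermodel: a=1, b=0, c=1, d=1 (unmentioned atoms arbitrary); the premises hold there but the conclusion fails.

No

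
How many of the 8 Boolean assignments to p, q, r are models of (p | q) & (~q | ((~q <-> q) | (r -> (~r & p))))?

4

Initial set: {T ((p | q) & (~q | ((~q <-> q) | (r -> (~r & p)))))}.
T ((p | q) & (~q | ((~q <-> q) | (r -> (~r & p))))): α-rule — add T (p | q), T (~q | ((~q <-> q) | (r -> (~r & p)))).
T (p | q): β-rule — branch into T p  //  T q.
  branch 1 (add T p):
    T (~q | ((~q <-> q) | (r -> (~r & p)))): β-rule — branch into T ~q  //  T ((~q <-> q) | (r -> (~r & p))).
      branch 1.1 (add T ~q):
        ○ open, literals {p=T, q=F}.
      branch 1.2 (add T ((~q <-> q) | (r -> (~r & p)))):
        T ((~q <-> q) | (r -> (~r & p))): β-rule — branch into T (~q <-> q)  //  T (r -> (~r & p)).
          branch 1.2.1 (add T (~q <-> q)):
            T (~q <-> q): β-rule — branch into T ~q, T q  //  F ~q, F q.
              branch 1.2.1.1 (add T ~q, T q):
                × closes — contains both q and ~q.
              branch 1.2.1.2 (add F ~q, F q):
                × closes — contains both q and ~q.
          branch 1.2.2 (add T (r -> (~r & p))):
            T (r -> (~r & p)): β-rule — branch into F r  //  T (~r & p).
              branch 1.2.2.1 (add F r):
                ○ open, literals {p=T, r=F}.
              branch 1.2.2.2 (add T (~r & p)):
                T (~r & p): α-rule — add T ~r, T p.
                ○ open, literals {p=T, r=F}.
  branch 2 (add T q):
    T (~q | ((~q <-> q) | (r -> (~r & p)))): β-rule — branch into T ~q  //  T ((~q <-> q) | (r -> (~r & p))).
      branch 2.1 (add T ~q):
        × closes — contains both q and ~q.
      branch 2.2 (add T ((~q <-> q) | (r -> (~r & p)))):
        T ((~q <-> q) | (r -> (~r & p))): β-rule — branch into T (~q <-> q)  //  T (r -> (~r & p)).
          branch 2.2.1 (add T (~q <-> q)):
            T (~q <-> q): β-rule — branch into T ~q, T q  //  F ~q, F q.
              branch 2.2.1.1 (add T ~q, T q):
                × closes — contains both q and ~q.
              branch 2.2.1.2 (add F ~q, F q):
                × closes — contains both q and ~q.
          branch 2.2.2 (add T (r -> (~r & p))):
            T (r -> (~r & p)): β-rule — branch into F r  //  T (~r & p).
              branch 2.2.2.1 (add F r):
                ○ open, literals {q=T, r=F}.
              branch 2.2.2.2 (add T (~r & p)):
                T (~r & p): α-rule — add T ~r, T p.
                ○ open, literals {p=T, q=T, r=F}.
5 branches closed, 5 open.
Each open branch fixes some atoms; the unmentioned ones are free. Counting distinct full assignments: branch {p=T, q=F} (r) contributes 2 new; branch {p=T, r=F} (q) contributes 1 new; branch {p=T, r=F} (q) contributes 0 new; branch {q=T, r=F} (p) contributes 1 new; branch {p=T, q=T, r=F} (none free) contributes 0 new. Total: 4.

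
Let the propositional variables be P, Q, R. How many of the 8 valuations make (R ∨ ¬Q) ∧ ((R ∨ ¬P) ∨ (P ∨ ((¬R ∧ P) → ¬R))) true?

6

Initial set: {((R ∨ ¬Q) ∧ ((R ∨ ¬P) ∨ (P ∨ ((¬R ∧ P) → ¬R))))}.
((R ∨ ¬Q) ∧ ((R ∨ ¬P) ∨ (P ∨ ((¬R ∧ P) → ¬R)))): α-rule — add (R ∨ ¬Q), ((R ∨ ¬P) ∨ (P ∨ ((¬R ∧ P) → ¬R))).
(R ∨ ¬Q): β-rule — branch into R  //  ¬Q.
  branch 1 (add R):
    ((R ∨ ¬P) ∨ (P ∨ ((¬R ∧ P) → ¬R))): β-rule — branch into (R ∨ ¬P)  //  (P ∨ ((¬R ∧ P) → ¬R)).
      branch 1.1 (add (R ∨ ¬P)):
        (R ∨ ¬P): β-rule — branch into R  //  ¬P.
          branch 1.1.1 (add R):
            ○ open, literals {R=1}.
          branch 1.1.2 (add ¬P):
            ○ open, literals {P=0, R=1}.
      branch 1.2 (add (P ∨ ((¬R ∧ P) → ¬R))):
        (P ∨ ((¬R ∧ P) → ¬R)): β-rule — branch into P  //  ((¬R ∧ P) → ¬R).
          branch 1.2.1 (add P):
            ○ open, literals {P=1, R=1}.
          branch 1.2.2 (add ((¬R ∧ P) → ¬R)):
            ((¬R ∧ P) → ¬R): β-rule — branch into ¬(¬R ∧ P)  //  ¬R.
              branch 1.2.2.1 (add ¬(¬R ∧ P)):
                ¬(¬R ∧ P): β-rule — branch into ¬¬R  //  ¬P.
                  branch 1.2.2.1.1 (add ¬¬R):
                    ○ open, literals {R=1}.
                  branch 1.2.2.1.2 (add ¬P):
                    ○ open, literals {P=0, R=1}.
              branch 1.2.2.2 (add ¬R):
                × closes — contains both R and ¬R.
  branch 2 (add ¬Q):
    ((R ∨ ¬P) ∨ (P ∨ ((¬R ∧ P) → ¬R))): β-rule — branch into (R ∨ ¬P)  //  (P ∨ ((¬R ∧ P) → ¬R)).
      branch 2.1 (add (R ∨ ¬P)):
        (R ∨ ¬P): β-rule — branch into R  //  ¬P.
          branch 2.1.1 (add R):
            ○ open, literals {Q=0, R=1}.
          branch 2.1.2 (add ¬P):
            ○ open, literals {P=0, Q=0}.
      branch 2.2 (add (P ∨ ((¬R ∧ P) → ¬R))):
        (P ∨ ((¬R ∧ P) → ¬R)): β-rule — branch into P  //  ((¬R ∧ P) → ¬R).
          branch 2.2.1 (add P):
            ○ open, literals {P=1, Q=0}.
          branch 2.2.2 (add ((¬R ∧ P) → ¬R)):
            ((¬R ∧ P) → ¬R): β-rule — branch into ¬(¬R ∧ P)  //  ¬R.
              branch 2.2.2.1 (add ¬(¬R ∧ P)):
                ¬(¬R ∧ P): β-rule — branch into ¬¬R  //  ¬P.
                  branch 2.2.2.1.1 (add ¬¬R):
                    ○ open, literals {Q=0, R=1}.
                  branch 2.2.2.1.2 (add ¬P):
                    ○ open, literals {P=0, Q=0}.
              branch 2.2.2.2 (add ¬R):
                ○ open, literals {Q=0, R=0}.
1 branch closed, 11 open.
Each open branch fixes some atoms; the unmentioned ones are free. Counting distinct full assignments: branch {R=1} (P, Q) contributes 4 new; branch {P=0, R=1} (Q) contributes 0 new; branch {P=1, R=1} (Q) contributes 0 new; branch {R=1} (P, Q) contributes 0 new; branch {P=0, R=1} (Q) contributes 0 new; branch {Q=0, R=1} (P) contributes 0 new; branch {P=0, Q=0} (R) contributes 1 new; branch {P=1, Q=0} (R) contributes 1 new; branch {Q=0, R=1} (P) contributes 0 new; branch {P=0, Q=0} (R) contributes 0 new; branch {Q=0, R=0} (P) contributes 0 new. Total: 6.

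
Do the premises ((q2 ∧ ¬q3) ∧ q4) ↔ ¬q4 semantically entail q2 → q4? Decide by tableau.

Yes

Initial set: {(((q2 ∧ ¬q3) ∧ q4) ↔ ¬q4); ¬(q2 → q4)}.
¬(q2 → q4): α-rule — add q2, ¬q4.
(((q2 ∧ ¬q3) ∧ q4) ↔ ¬q4): β-rule — branch into ((q2 ∧ ¬q3) ∧ q4), ¬q4  //  ¬((q2 ∧ ¬q3) ∧ q4), ¬¬q4.
  branch 1 (add ((q2 ∧ ¬q3) ∧ q4), ¬q4):
    ((q2 ∧ ¬q3) ∧ q4): α-rule — add (q2 ∧ ¬q3), q4.
    × closes — contains both q4 and ¬q4.
  branch 2 (add ¬((q2 ∧ ¬q3) ∧ q4), ¬¬q4):
    × closes — contains both q4 and ¬q4.
All 2 branches close.
Every branch closed, so the premises entail the conclusion.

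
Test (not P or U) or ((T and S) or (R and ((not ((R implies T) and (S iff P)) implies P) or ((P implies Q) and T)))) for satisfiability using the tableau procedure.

Satisfiable

Initial set: {((not P or U) or ((T and S) or (R and ((not ((R implies T) and (S iff P)) implies P) or ((P implies Q) and T)))))}.
((not P or U) or ((T and S) or (R and ((not ((R implies T) and (S iff P)) implies P) or ((P implies Q) and T))))): β-rule — branch into (not P or U)  //  ((T and S) or (R and ((not ((R implies T) and (S iff P)) implies P) or ((P implies Q) and T)))).
  branch 1 (add (not P or U)):
    (not P or U): β-rule — branch into not P  //  U.
      branch 1.1 (add not P):
        ○ open, literals {P=F}.
      branch 1.2 (add U):
        ○ open, literals {U=T}.
  branch 2 (add ((T and S) or (R and ((not ((R implies T) and (S iff P)) implies P) or ((P implies Q) and T))))):
    ((T and S) or (R and ((not ((R implies T) and (S iff P)) implies P) or ((P implies Q) and T)))): β-rule — branch into (T and S)  //  (R and ((not ((R implies T) and (S iff P)) implies P) or ((P implies Q) and T))).
      branch 2.1 (add (T and S)):
        (T and S): α-rule — add T, S.
        ○ open, literals {S=T, T=T}.
      branch 2.2 (add (R and ((not ((R implies T) and (S iff P)) implies P) or ((P implies Q) and T)))):
        (R and ((not ((R implies T) and (S iff P)) implies P) or ((P implies Q) and T))): α-rule — add R, ((not ((R implies T) and (S iff P)) implies P) or ((P implies Q) and T)).
        ((not ((R implies T) and (S iff P)) implies P) or ((P implies Q) and T)): β-rule — branch into (not ((R implies T) and (S iff P)) implies P)  //  ((P implies Q) and T).
          branch 2.2.1 (add (not ((R implies T) and (S iff P)) implies P)):
            (not ((R implies T) and (S iff P)) implies P): β-rule — branch into not not ((R implies T) and (S iff P))  //  P.
              branch 2.2.1.1 (add not not ((R implies T) and (S iff P))):
                not not ((R implies T) and (S iff P)): α-rule — add (R implies T), (S iff P).
                (R implies T): β-rule — branch into not R  //  T.
                  branch 2.2.1.1.1 (add not R):
                    × closes — contains both R and not R.
                  branch 2.2.1.1.2 (add T):
                    (S iff P): β-rule — branch into S, P  //  not S, not P.
                      branch 2.2.1.1.2.1 (add S, P):
                        ○ open, literals {P=T, R=T, S=T, T=T}.
                      branch 2.2.1.1.2.2 (add not S, not P):
                        ○ open, literals {P=F, R=T, S=F, T=T}.
              branch 2.2.1.2 (add P):
                ○ open, literals {P=T, R=T}.
          branch 2.2.2 (add ((P implies Q) and T)):
            ((P implies Q) and T): α-rule — add (P implies Q), T.
            (P implies Q): β-rule — branch into not P  //  Q.
              branch 2.2.2.1 (add not P):
                ○ open, literals {P=F, R=T, T=T}.
              branch 2.2.2.2 (add Q):
                ○ open, literals {Q=T, R=T, T=T}.
1 branch closed, 8 open.
An open branch gives a satisfying assignment: P=F.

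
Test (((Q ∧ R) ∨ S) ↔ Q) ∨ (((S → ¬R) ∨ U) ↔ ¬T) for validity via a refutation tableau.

Not valid

Assume the negation and expand:
Initial set: {¬((((Q ∧ R) ∨ S) ↔ Q) ∨ (((S → ¬R) ∨ U) ↔ ¬T))}.
¬((((Q ∧ R) ∨ S) ↔ Q) ∨ (((S → ¬R) ∨ U) ↔ ¬T)): α-rule — add ¬(((Q ∧ R) ∨ S) ↔ Q), ¬(((S → ¬R) ∨ U) ↔ ¬T).
¬(((Q ∧ R) ∨ S) ↔ Q): β-rule — branch into ((Q ∧ R) ∨ S), ¬Q  //  ¬((Q ∧ R) ∨ S), Q.
  branch 1 (add ((Q ∧ R) ∨ S), ¬Q):
    ¬(((S → ¬R) ∨ U) ↔ ¬T): β-rule — branch into ((S → ¬R) ∨ U), ¬¬T  //  ¬((S → ¬R) ∨ U), ¬T.
      branch 1.1 (add ((S → ¬R) ∨ U), ¬¬T):
        ((Q ∧ R) ∨ S): β-rule — branch into (Q ∧ R)  //  S.
          branch 1.1.1 (add (Q ∧ R)):
            (Q ∧ R): α-rule — add Q, R.
            × closes — contains both Q and ¬Q.
          branch 1.1.2 (add S):
            ((S → ¬R) ∨ U): β-rule — branch into (S → ¬R)  //  U.
              branch 1.1.2.1 (add (S → ¬R)):
                (S → ¬R): β-rule — branch into ¬S  //  ¬R.
                  branch 1.1.2.1.1 (add ¬S):
                    × closes — contains both S and ¬S.
                  branch 1.1.2.1.2 (add ¬R):
                    ○ open, literals {Q=false, R=false, S=true, T=true}.
              branch 1.1.2.2 (add U):
                ○ open, literals {Q=false, S=true, T=true, U=true}.
      branch 1.2 (add ¬((S → ¬R) ∨ U), ¬T):
        ¬((S → ¬R) ∨ U): α-rule — add ¬(S → ¬R), ¬U.
        ¬(S → ¬R): α-rule — add S, ¬¬R.
        ((Q ∧ R) ∨ S): β-rule — branch into (Q ∧ R)  //  S.
          branch 1.2.1 (add (Q ∧ R)):
            (Q ∧ R): α-rule — add Q, R.
            × closes — contains both Q and ¬Q.
          branch 1.2.2 (add S):
            ○ open, literals {Q=false, R=true, S=true, T=false, U=false}.
  branch 2 (add ¬((Q ∧ R) ∨ S), Q):
    ¬((Q ∧ R) ∨ S): α-rule — add ¬(Q ∧ R), ¬S.
    ¬(((S → ¬R) ∨ U) ↔ ¬T): β-rule — branch into ((S → ¬R) ∨ U), ¬¬T  //  ¬((S → ¬R) ∨ U), ¬T.
      branch 2.1 (add ((S → ¬R) ∨ U), ¬¬T):
        ¬(Q ∧ R): β-rule — branch into ¬Q  //  ¬R.
          branch 2.1.1 (add ¬Q):
            × closes — contains both Q and ¬Q.
          branch 2.1.2 (add ¬R):
            ((S → ¬R) ∨ U): β-rule — branch into (S → ¬R)  //  U.
              branch 2.1.2.1 (add (S → ¬R)):
                (S → ¬R): β-rule — branch into ¬S  //  ¬R.
                  branch 2.1.2.1.1 (add ¬S):
                    ○ open, literals {Q=true, R=false, S=false, T=true}.
                  branch 2.1.2.1.2 (add ¬R):
                    ○ open, literals {Q=true, R=false, S=false, T=true}.
              branch 2.1.2.2 (add U):
                ○ open, literals {Q=true, R=false, S=false, T=true, U=true}.
      branch 2.2 (add ¬((S → ¬R) ∨ U), ¬T):
        ¬((S → ¬R) ∨ U): α-rule — add ¬(S → ¬R), ¬U.
        ¬(S → ¬R): α-rule — add S, ¬¬R.
        × closes — contains both S and ¬S.
5 branches closed, 6 open.
An open branch gives a countermodel: Q=false, R=false, S=true, T=true (unmentioned atoms arbitrary); under it the original formula is false.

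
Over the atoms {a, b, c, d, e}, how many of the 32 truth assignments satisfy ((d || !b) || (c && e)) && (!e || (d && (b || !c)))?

Initial set: {(((d || !b) || (c && e)) && (!e || (d && (b || !c))))}.
(((d || !b) || (c && e)) && (!e || (d && (b || !c)))): α-rule — add ((d || !b) || (c && e)), (!e || (d && (b || !c))).
((d || !b) || (c && e)): β-rule — branch into (d || !b)  //  (c && e).
  branch 1 (add (d || !b)):
    (!e || (d && (b || !c))): β-rule — branch into !e  //  (d && (b || !c)).
      branch 1.1 (add !e):
        (d || !b): β-rule — branch into d  //  !b.
          branch 1.1.1 (add d):
            ○ open, literals {d=T, e=F}.
          branch 1.1.2 (add !b):
            ○ open, literals {b=F, e=F}.
      branch 1.2 (add (d && (b || !c))):
        (d && (b || !c)): α-rule — add d, (b || !c).
        (d || !b): β-rule — branch into d  //  !b.
          branch 1.2.1 (add d):
            (b || !c): β-rule — branch into b  //  !c.
              branch 1.2.1.1 (add b):
                ○ open, literals {b=T, d=T}.
              branch 1.2.1.2 (add !c):
                ○ open, literals {c=F, d=T}.
          branch 1.2.2 (add !b):
            (b || !c): β-rule — branch into b  //  !c.
              branch 1.2.2.1 (add b):
                × closes — contains both b and !b.
              branch 1.2.2.2 (add !c):
                ○ open, literals {b=F, c=F, d=T}.
  branch 2 (add (c && e)):
    (c && e): α-rule — add c, e.
    (!e || (d && (b || !c))): β-rule — branch into !e  //  (d && (b || !c)).
      branch 2.1 (add !e):
        × closes — contains both e and !e.
      branch 2.2 (add (d && (b || !c))):
        (d && (b || !c)): α-rule — add d, (b || !c).
        (b || !c): β-rule — branch into b  //  !c.
          branch 2.2.1 (add b):
            ○ open, literals {b=T, c=T, d=T, e=T}.
          branch 2.2.2 (add !c):
            × closes — contains both c and !c.
3 branches closed, 6 open.
Each open branch fixes some atoms; the unmentioned ones are free. Counting distinct full assignments: branch {d=T, e=F} (a, b, c) contributes 8 new; branch {b=F, e=F} (a, c, d) contributes 4 new; branch {b=T, d=T} (a, c, e) contributes 4 new; branch {c=F, d=T} (a, b, e) contributes 2 new; branch {b=F, c=F, d=T} (a, e) contributes 0 new; branch {b=T, c=T, d=T, e=T} (a) contributes 0 new. Total: 18.

18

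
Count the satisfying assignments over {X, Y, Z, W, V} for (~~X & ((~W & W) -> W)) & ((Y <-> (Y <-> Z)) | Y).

Initial set: {((~~X & ((~W & W) -> W)) & ((Y <-> (Y <-> Z)) | Y))}.
((~~X & ((~W & W) -> W)) & ((Y <-> (Y <-> Z)) | Y)): α-rule — add (~~X & ((~W & W) -> W)), ((Y <-> (Y <-> Z)) | Y).
(~~X & ((~W & W) -> W)): α-rule — add ~~X, ((~W & W) -> W).
~~X: drop double negation, giving X.
((Y <-> (Y <-> Z)) | Y): β-rule — branch into (Y <-> (Y <-> Z))  //  Y.
  branch 1 (add (Y <-> (Y <-> Z))):
    ((~W & W) -> W): β-rule — branch into ~(~W & W)  //  W.
      branch 1.1 (add ~(~W & W)):
        (Y <-> (Y <-> Z)): β-rule — branch into Y, (Y <-> Z)  //  ~Y, ~(Y <-> Z).
          branch 1.1.1 (add Y, (Y <-> Z)):
            ~(~W & W): β-rule — branch into ~~W  //  ~W.
              branch 1.1.1.1 (add ~~W):
                (Y <-> Z): β-rule — branch into Y, Z  //  ~Y, ~Z.
                  branch 1.1.1.1.1 (add Y, Z):
                    ○ open, literals {W=T, X=T, Y=T, Z=T}.
                  branch 1.1.1.1.2 (add ~Y, ~Z):
                    × closes — contains both Y and ~Y.
              branch 1.1.1.2 (add ~W):
                (Y <-> Z): β-rule — branch into Y, Z  //  ~Y, ~Z.
                  branch 1.1.1.2.1 (add Y, Z):
                    ○ open, literals {W=F, X=T, Y=T, Z=T}.
                  branch 1.1.1.2.2 (add ~Y, ~Z):
                    × closes — contains both Y and ~Y.
          branch 1.1.2 (add ~Y, ~(Y <-> Z)):
            ~(~W & W): β-rule — branch into ~~W  //  ~W.
              branch 1.1.2.1 (add ~~W):
                ~(Y <-> Z): β-rule — branch into Y, ~Z  //  ~Y, Z.
                  branch 1.1.2.1.1 (add Y, ~Z):
                    × closes — contains both Y and ~Y.
                  branch 1.1.2.1.2 (add ~Y, Z):
                    ○ open, literals {W=T, X=T, Y=F, Z=T}.
              branch 1.1.2.2 (add ~W):
                ~(Y <-> Z): β-rule — branch into Y, ~Z  //  ~Y, Z.
                  branch 1.1.2.2.1 (add Y, ~Z):
                    × closes — contains both Y and ~Y.
                  branch 1.1.2.2.2 (add ~Y, Z):
                    ○ open, literals {W=F, X=T, Y=F, Z=T}.
      branch 1.2 (add W):
        (Y <-> (Y <-> Z)): β-rule — branch into Y, (Y <-> Z)  //  ~Y, ~(Y <-> Z).
          branch 1.2.1 (add Y, (Y <-> Z)):
            (Y <-> Z): β-rule — branch into Y, Z  //  ~Y, ~Z.
              branch 1.2.1.1 (add Y, Z):
                ○ open, literals {W=T, X=T, Y=T, Z=T}.
              branch 1.2.1.2 (add ~Y, ~Z):
                × closes — contains both Y and ~Y.
          branch 1.2.2 (add ~Y, ~(Y <-> Z)):
            ~(Y <-> Z): β-rule — branch into Y, ~Z  //  ~Y, Z.
              branch 1.2.2.1 (add Y, ~Z):
                × closes — contains both Y and ~Y.
              branch 1.2.2.2 (add ~Y, Z):
                ○ open, literals {W=T, X=T, Y=F, Z=T}.
  branch 2 (add Y):
    ((~W & W) -> W): β-rule — branch into ~(~W & W)  //  W.
      branch 2.1 (add ~(~W & W)):
        ~(~W & W): β-rule — branch into ~~W  //  ~W.
          branch 2.1.1 (add ~~W):
            ○ open, literals {W=T, X=T, Y=T}.
          branch 2.1.2 (add ~W):
            ○ open, literals {W=F, X=T, Y=T}.
      branch 2.2 (add W):
        ○ open, literals {W=T, X=T, Y=T}.
6 branches closed, 9 open.
Each open branch fixes some atoms; the unmentioned ones are free. Counting distinct full assignments: branch {W=T, X=T, Y=T, Z=T} (V) contributes 2 new; branch {W=F, X=T, Y=T, Z=T} (V) contributes 2 new; branch {W=T, X=T, Y=F, Z=T} (V) contributes 2 new; branch {W=F, X=T, Y=F, Z=T} (V) contributes 2 new; branch {W=T, X=T, Y=T, Z=T} (V) contributes 0 new; branch {W=T, X=T, Y=F, Z=T} (V) contributes 0 new; branch {W=T, X=T, Y=T} (Z, V) contributes 2 new; branch {W=F, X=T, Y=T} (Z, V) contributes 2 new; branch {W=T, X=T, Y=T} (Z, V) contributes 0 new. Total: 12.

12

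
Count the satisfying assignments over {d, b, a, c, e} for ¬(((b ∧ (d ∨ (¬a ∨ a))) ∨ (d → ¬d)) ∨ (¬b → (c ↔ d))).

4

Initial set: {¬(((b ∧ (d ∨ (¬a ∨ a))) ∨ (d → ¬d)) ∨ (¬b → (c ↔ d)))}.
¬(((b ∧ (d ∨ (¬a ∨ a))) ∨ (d → ¬d)) ∨ (¬b → (c ↔ d))): α-rule — add ¬((b ∧ (d ∨ (¬a ∨ a))) ∨ (d → ¬d)), ¬(¬b → (c ↔ d)).
¬((b ∧ (d ∨ (¬a ∨ a))) ∨ (d → ¬d)): α-rule — add ¬(b ∧ (d ∨ (¬a ∨ a))), ¬(d → ¬d).
¬(¬b → (c ↔ d)): α-rule — add ¬b, ¬(c ↔ d).
¬(d → ¬d): α-rule — add d, ¬¬d.
¬(b ∧ (d ∨ (¬a ∨ a))): β-rule — branch into ¬b  //  ¬(d ∨ (¬a ∨ a)).
  branch 1 (add ¬b):
    ¬(c ↔ d): β-rule — branch into c, ¬d  //  ¬c, d.
      branch 1.1 (add c, ¬d):
        × closes — contains both d and ¬d.
      branch 1.2 (add ¬c, d):
        ○ open, literals {b=0, c=0, d=1}.
  branch 2 (add ¬(d ∨ (¬a ∨ a))):
    ¬(d ∨ (¬a ∨ a)): α-rule — add ¬d, ¬(¬a ∨ a).
    × closes — contains both d and ¬d.
2 branches closed, 1 open.
Each open branch fixes some atoms; the unmentioned ones are free. Counting distinct full assignments: branch {b=0, c=0, d=1} (a, e) contributes 4 new. Total: 4.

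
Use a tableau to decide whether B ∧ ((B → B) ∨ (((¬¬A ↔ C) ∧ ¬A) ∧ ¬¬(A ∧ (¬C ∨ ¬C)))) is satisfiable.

Satisfiable

Initial set: {(B ∧ ((B → B) ∨ (((¬¬A ↔ C) ∧ ¬A) ∧ ¬¬(A ∧ (¬C ∨ ¬C)))))}.
(B ∧ ((B → B) ∨ (((¬¬A ↔ C) ∧ ¬A) ∧ ¬¬(A ∧ (¬C ∨ ¬C))))): α-rule — add B, ((B → B) ∨ (((¬¬A ↔ C) ∧ ¬A) ∧ ¬¬(A ∧ (¬C ∨ ¬C)))).
((B → B) ∨ (((¬¬A ↔ C) ∧ ¬A) ∧ ¬¬(A ∧ (¬C ∨ ¬C)))): β-rule — branch into (B → B)  //  (((¬¬A ↔ C) ∧ ¬A) ∧ ¬¬(A ∧ (¬C ∨ ¬C))).
  branch 1 (add (B → B)):
    (B → B): β-rule — branch into ¬B  //  B.
      branch 1.1 (add ¬B):
        × closes — contains both B and ¬B.
      branch 1.2 (add B):
        ○ open, literals {B=1}.
  branch 2 (add (((¬¬A ↔ C) ∧ ¬A) ∧ ¬¬(A ∧ (¬C ∨ ¬C)))):
    (((¬¬A ↔ C) ∧ ¬A) ∧ ¬¬(A ∧ (¬C ∨ ¬C))): α-rule — add ((¬¬A ↔ C) ∧ ¬A), ¬¬(A ∧ (¬C ∨ ¬C)).
    ((¬¬A ↔ C) ∧ ¬A): α-rule — add (¬¬A ↔ C), ¬A.
    ¬¬(A ∧ (¬C ∨ ¬C)): drop double negation, giving (A ∧ (¬C ∨ ¬C)).
    (A ∧ (¬C ∨ ¬C)): α-rule — add A, (¬C ∨ ¬C).
    × closes — contains both A and ¬A.
2 branches closed, 1 open.
An open branch gives a satisfying assignment: B=1.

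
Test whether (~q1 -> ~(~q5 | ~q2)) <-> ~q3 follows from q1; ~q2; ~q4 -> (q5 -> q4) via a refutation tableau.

Initial set: {q1; ~q2; (~q4 -> (q5 -> q4)); ~((~q1 -> ~(~q5 | ~q2)) <-> ~q3)}.
(~q4 -> (q5 -> q4)): β-rule — branch into ~~q4  //  (q5 -> q4).
  branch 1 (add ~~q4):
    ~((~q1 -> ~(~q5 | ~q2)) <-> ~q3): β-rule — branch into (~q1 -> ~(~q5 | ~q2)), ~~q3  //  ~(~q1 -> ~(~q5 | ~q2)), ~q3.
      branch 1.1 (add (~q1 -> ~(~q5 | ~q2)), ~~q3):
        (~q1 -> ~(~q5 | ~q2)): β-rule — branch into ~~q1  //  ~(~q5 | ~q2).
          branch 1.1.1 (add ~~q1):
            ○ open, literals {q1=T, q2=F, q3=T, q4=T}.
          branch 1.1.2 (add ~(~q5 | ~q2)):
            ~(~q5 | ~q2): α-rule — add ~~q5, ~~q2.
            × closes — contains both q2 and ~q2.
      branch 1.2 (add ~(~q1 -> ~(~q5 | ~q2)), ~q3):
        ~(~q1 -> ~(~q5 | ~q2)): α-rule — add ~q1, ~~(~q5 | ~q2).
        × closes — contains both q1 and ~q1.
  branch 2 (add (q5 -> q4)):
    ~((~q1 -> ~(~q5 | ~q2)) <-> ~q3): β-rule — branch into (~q1 -> ~(~q5 | ~q2)), ~~q3  //  ~(~q1 -> ~(~q5 | ~q2)), ~q3.
      branch 2.1 (add (~q1 -> ~(~q5 | ~q2)), ~~q3):
        (q5 -> q4): β-rule — branch into ~q5  //  q4.
          branch 2.1.1 (add ~q5):
            (~q1 -> ~(~q5 | ~q2)): β-rule — branch into ~~q1  //  ~(~q5 | ~q2).
              branch 2.1.1.1 (add ~~q1):
                ○ open, literals {q1=T, q2=F, q3=T, q5=F}.
              branch 2.1.1.2 (add ~(~q5 | ~q2)):
                ~(~q5 | ~q2): α-rule — add ~~q5, ~~q2.
                × closes — contains both q5 and ~q5.
          branch 2.1.2 (add q4):
            (~q1 -> ~(~q5 | ~q2)): β-rule — branch into ~~q1  //  ~(~q5 | ~q2).
              branch 2.1.2.1 (add ~~q1):
                ○ open, literals {q1=T, q2=F, q3=T, q4=T}.
              branch 2.1.2.2 (add ~(~q5 | ~q2)):
                ~(~q5 | ~q2): α-rule — add ~~q5, ~~q2.
                × closes — contains both q2 and ~q2.
      branch 2.2 (add ~(~q1 -> ~(~q5 | ~q2)), ~q3):
        ~(~q1 -> ~(~q5 | ~q2)): α-rule — add ~q1, ~~(~q5 | ~q2).
        × closes — contains both q1 and ~q1.
5 branches closed, 3 open.
An open branch gives a countermodel: q1=T, q2=F, q3=T, q4=T (unmentioned atoms arbitrary); the premises hold there but the conclusion fails.

No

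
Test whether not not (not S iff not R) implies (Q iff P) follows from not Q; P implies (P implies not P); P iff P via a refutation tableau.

Yes

Initial set: {T not Q; T (P implies (P implies not P)); T (P iff P); F (not not (not S iff not R) implies (Q iff P))}.
F (not not (not S iff not R) implies (Q iff P)): α-rule — add T not not (not S iff not R), F (Q iff P).
T not not (not S iff not R): drop double negation, giving T (not S iff not R).
T (P implies (P implies not P)): β-rule — branch into F P  //  T (P implies not P).
  branch 1 (add F P):
    T (P iff P): β-rule — branch into T P, T P  //  F P, F P.
      branch 1.1 (add T P, T P):
        × closes — contains both P and not P.
      branch 1.2 (add F P, F P):
        F (Q iff P): β-rule — branch into T Q, F P  //  F Q, T P.
          branch 1.2.1 (add T Q, F P):
            × closes — contains both Q and not Q.
          branch 1.2.2 (add F Q, T P):
            × closes — contains both P and not P.
  branch 2 (add T (P implies not P)):
    T (P iff P): β-rule — branch into T P, T P  //  F P, F P.
      branch 2.1 (add T P, T P):
        F (Q iff P): β-rule — branch into T Q, F P  //  F Q, T P.
          branch 2.1.1 (add T Q, F P):
            × closes — contains both Q and not Q.
          branch 2.1.2 (add F Q, T P):
            T (not S iff not R): β-rule — branch into T not S, T not R  //  F not S, F not R.
              branch 2.1.2.1 (add T not S, T not R):
                T (P implies not P): β-rule — branch into F P  //  T not P.
                  branch 2.1.2.1.1 (add F P):
                    × closes — contains both P and not P.
                  branch 2.1.2.1.2 (add T not P):
                    × closes — contains both P and not P.
              branch 2.1.2.2 (add F not S, F not R):
                T (P implies not P): β-rule — branch into F P  //  T not P.
                  branch 2.1.2.2.1 (add F P):
                    × closes — contains both P and not P.
                  branch 2.1.2.2.2 (add T not P):
                    × closes — contains both P and not P.
      branch 2.2 (add F P, F P):
        F (Q iff P): β-rule — branch into T Q, F P  //  F Q, T P.
          branch 2.2.1 (add T Q, F P):
            × closes — contains both Q and not Q.
          branch 2.2.2 (add F Q, T P):
            × closes — contains both P and not P.
All 10 branches close.
Every branch closed, so the premises entail the conclusion.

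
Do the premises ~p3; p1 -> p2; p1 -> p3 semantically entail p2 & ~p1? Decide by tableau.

Initial set: {~p3; (p1 -> p2); (p1 -> p3); ~(p2 & ~p1)}.
(p1 -> p2): β-rule — branch into ~p1  //  p2.
  branch 1 (add ~p1):
    (p1 -> p3): β-rule — branch into ~p1  //  p3.
      branch 1.1 (add ~p1):
        ~(p2 & ~p1): β-rule — branch into ~p2  //  ~~p1.
          branch 1.1.1 (add ~p2):
            ○ open, literals {p1=0, p2=0, p3=0}.
          branch 1.1.2 (add ~~p1):
            × closes — contains both p1 and ~p1.
      branch 1.2 (add p3):
        × closes — contains both p3 and ~p3.
  branch 2 (add p2):
    (p1 -> p3): β-rule — branch into ~p1  //  p3.
      branch 2.1 (add ~p1):
        ~(p2 & ~p1): β-rule — branch into ~p2  //  ~~p1.
          branch 2.1.1 (add ~p2):
            × closes — contains both p2 and ~p2.
          branch 2.1.2 (add ~~p1):
            × closes — contains both p1 and ~p1.
      branch 2.2 (add p3):
        × closes — contains both p3 and ~p3.
5 branches closed, 1 open.
An open branch gives a countermodel: p1=0, p2=0, p3=0 (unmentioned atoms arbitrary); the premises hold there but the conclusion fails.

No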